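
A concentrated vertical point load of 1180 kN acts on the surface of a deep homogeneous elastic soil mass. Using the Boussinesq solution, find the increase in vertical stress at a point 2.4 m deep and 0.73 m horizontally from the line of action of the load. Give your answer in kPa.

Boussinesq vertical stress below a point load on an elastic half-space:
Δσ_z = 3P/(2πz²) · [1 + (r/z)²]^(−5/2)
r/z = 0.73/2.4 = 0.30417; [1+(r/z)²]^(−5/2) = 0.80155.
Δσ_z = 3×1180/(2π×2.4²) × 0.80155 = 97.814 × 0.80155 = 78.4 kPa

Δσ_z ≈ 78.4 kPa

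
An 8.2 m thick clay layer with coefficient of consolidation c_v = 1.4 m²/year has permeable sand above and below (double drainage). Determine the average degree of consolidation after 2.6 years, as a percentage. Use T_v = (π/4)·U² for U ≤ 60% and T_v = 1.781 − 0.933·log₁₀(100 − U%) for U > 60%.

U ≈ 52.5 %

Drainage path length: H_d = H/2 = 4.1 m (double drainage).
T_v = c_v·t/H_d² = 1.4×2.6/4.1² = 0.21654.
T_v = 0.21654 corresponds to the U ≤ 60% branch:
U = √(4T_v/π) = 0.5251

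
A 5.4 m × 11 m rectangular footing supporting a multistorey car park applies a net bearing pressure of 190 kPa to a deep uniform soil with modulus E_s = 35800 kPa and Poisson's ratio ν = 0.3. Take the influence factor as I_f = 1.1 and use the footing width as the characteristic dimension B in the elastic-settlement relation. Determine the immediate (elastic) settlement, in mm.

S_e ≈ 28.7 mm

Immediate (elastic) settlement: S_e = q·B·(1−ν²)/E_s · I_f.
S_e = 190 × 5.4 × (1 − 0.3²) / 35800 × 1.1
    = 190 × 5.4 × 0.91 / 35800 × 1.1
    = 0.02869 m = 28.69 mm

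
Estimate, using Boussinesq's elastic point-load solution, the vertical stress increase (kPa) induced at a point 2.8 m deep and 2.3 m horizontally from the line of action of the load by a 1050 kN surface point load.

Boussinesq vertical stress below a point load on an elastic half-space:
Δσ_z = 3P/(2πz²) · [1 + (r/z)²]^(−5/2)
r/z = 2.3/2.8 = 0.82143; [1+(r/z)²]^(−5/2) = 0.2755.
Δσ_z = 3×1050/(2π×2.8²) × 0.2755 = 63.946 × 0.2755 = 17.62 kPa

Δσ_z ≈ 17.6 kPa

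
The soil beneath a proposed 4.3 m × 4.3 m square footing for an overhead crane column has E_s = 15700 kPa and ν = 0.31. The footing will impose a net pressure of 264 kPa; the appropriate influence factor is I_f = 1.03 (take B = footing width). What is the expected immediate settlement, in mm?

S_e ≈ 67.3 mm

Immediate (elastic) settlement: S_e = q·B·(1−ν²)/E_s · I_f.
S_e = 264 × 4.3 × (1 − 0.31²) / 15700 × 1.03
    = 264 × 4.3 × 0.9039 / 15700 × 1.03
    = 0.06732 m = 67.32 mm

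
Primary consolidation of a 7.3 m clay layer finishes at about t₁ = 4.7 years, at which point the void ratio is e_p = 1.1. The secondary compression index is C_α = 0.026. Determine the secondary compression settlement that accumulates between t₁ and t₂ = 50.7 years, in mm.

S_s ≈ 93.4 mm

Secondary compression: S_s = C_α·H/(1+e_p)·log₁₀(t₂/t₁)
S_s = 0.026×7.3/(1+1.1)×log₁₀(50.7/4.7)
    = 0.09038 × 1.033 = 0.09336 m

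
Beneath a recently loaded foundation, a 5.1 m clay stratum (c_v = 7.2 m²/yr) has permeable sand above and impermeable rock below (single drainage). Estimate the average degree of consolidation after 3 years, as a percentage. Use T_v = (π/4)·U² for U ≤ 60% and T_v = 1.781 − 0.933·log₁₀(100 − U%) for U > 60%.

Drainage path length: H_d = H = 5.1 m (single drainage).
T_v = c_v·t/H_d² = 7.2×3/5.1² = 0.83045.
T_v = 0.83045 corresponds to the U > 60% branch:
U = 1 − 10^((1.781 − T_v)/0.933)/100 = 0.8956

U ≈ 89.6 %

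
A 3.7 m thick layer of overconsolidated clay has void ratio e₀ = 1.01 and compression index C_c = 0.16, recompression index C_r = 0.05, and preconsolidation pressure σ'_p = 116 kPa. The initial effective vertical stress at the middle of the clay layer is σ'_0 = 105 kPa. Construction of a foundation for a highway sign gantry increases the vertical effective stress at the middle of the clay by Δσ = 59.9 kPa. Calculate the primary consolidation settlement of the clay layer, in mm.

S_c ≈ 49 mm

Final effective stress: σ'_f = 105 + 59.9 = 164.9 kPa.
σ'_f = 164.9 > σ'_p = 116 kPa, so the stress path crosses the preconsolidation pressure — recompression up to σ'_p, then virgin compression beyond:
S_c = H/(1+e₀)·[C_r·log₁₀(σ'_p/σ'_0) + C_c·log₁₀(σ'_f/σ'_p)]
    = 3.7/2.01 × [0.05×log₁₀(116/105) + 0.16×log₁₀(164.9/116)]
    = 1.8408 × [0.0021634 + 0.024442] = 0.04898 m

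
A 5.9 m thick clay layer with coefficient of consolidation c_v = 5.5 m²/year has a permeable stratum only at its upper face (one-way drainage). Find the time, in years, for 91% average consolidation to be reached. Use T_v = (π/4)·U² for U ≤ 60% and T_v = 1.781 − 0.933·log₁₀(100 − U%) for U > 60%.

Drainage path length: H_d = H = 5.9 m (single drainage).
U > 60%: T_v = 1.781 − 0.933·log₁₀(100 − 91) = 0.89069.
t = T_v·H_d²/c_v = 0.89069×5.9²/5.5 = 5.637 years.

t ≈ 5.64 years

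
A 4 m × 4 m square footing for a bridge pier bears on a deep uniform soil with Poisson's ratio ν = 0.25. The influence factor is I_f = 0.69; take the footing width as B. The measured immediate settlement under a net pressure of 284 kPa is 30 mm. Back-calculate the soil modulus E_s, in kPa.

S_e = q·B·(1−ν²)/E_s · I_f  ⇒  E_s = q·B·(1−ν²)·I_f / S_e.
E_s = 284 × 4 × 0.9375 × 0.69 / 0.03 = 24490 kPa

E_s ≈ 24500 kPa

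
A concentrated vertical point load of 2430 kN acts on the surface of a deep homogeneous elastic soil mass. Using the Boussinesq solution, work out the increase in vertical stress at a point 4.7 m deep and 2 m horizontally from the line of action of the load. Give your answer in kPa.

Δσ_z ≈ 34.6 kPa

Boussinesq vertical stress below a point load on an elastic half-space:
Δσ_z = 3P/(2πz²) · [1 + (r/z)²]^(−5/2)
r/z = 2/4.7 = 0.42553; [1+(r/z)²]^(−5/2) = 0.65964.
Δσ_z = 3×2430/(2π×4.7²) × 0.65964 = 52.523 × 0.65964 = 34.65 kPa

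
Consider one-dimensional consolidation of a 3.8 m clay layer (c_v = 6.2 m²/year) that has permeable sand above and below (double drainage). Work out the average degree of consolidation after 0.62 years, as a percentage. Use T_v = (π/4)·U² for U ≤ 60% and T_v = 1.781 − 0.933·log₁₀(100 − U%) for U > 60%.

U ≈ 94.1 %

Drainage path length: H_d = H/2 = 1.9 m (double drainage).
T_v = c_v·t/H_d² = 6.2×0.62/1.9² = 1.0648.
T_v = 1.0648 corresponds to the U > 60% branch:
U = 1 − 10^((1.781 − T_v)/0.933)/100 = 0.9414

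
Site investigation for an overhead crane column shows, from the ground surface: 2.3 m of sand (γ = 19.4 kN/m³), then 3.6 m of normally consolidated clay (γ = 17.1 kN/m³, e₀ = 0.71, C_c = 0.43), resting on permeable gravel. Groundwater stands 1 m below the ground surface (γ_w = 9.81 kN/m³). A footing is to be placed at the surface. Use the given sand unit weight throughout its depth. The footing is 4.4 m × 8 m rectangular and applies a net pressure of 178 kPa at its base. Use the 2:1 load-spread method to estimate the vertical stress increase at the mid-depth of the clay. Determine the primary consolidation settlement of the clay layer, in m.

Mid-depth of clay below the ground surface: z = 2.3 + 3.6/2 = 4.1 m.
Total vertical stress at mid-clay: σ_v = 19.4×2.3 + 17.1×1.8 = 75.4 kPa.
Pore pressure: u = 9.81×(4.1 − 1) = 30.411 kPa.
Initial effective stress: σ'_0 = σ_v − u = 75.4 − 30.411 = 44.989 kPa.
Stress increase at mid-clay by the 2:1 spreading method:
Δσ = qBL/((B+z)(L+z)) = 178×4.4×8/((4.4+4.1)(8+4.1)) = 60.92 kPa
Final effective stress: σ'_f = σ'_0 + Δσ = 44.989 + 60.92 = 105.91 kPa.
Normally consolidated clay, so the full stress increment lies on the virgin compression line:
S_c = C_c·H/(1+e₀)·log₁₀(σ'_f/σ'_0) = 0.43×3.6/(1+0.71)×log₁₀(105.91/44.989)
    = 0.90526 × 0.37183 = 0.3366 m

S_c ≈ 0.337 m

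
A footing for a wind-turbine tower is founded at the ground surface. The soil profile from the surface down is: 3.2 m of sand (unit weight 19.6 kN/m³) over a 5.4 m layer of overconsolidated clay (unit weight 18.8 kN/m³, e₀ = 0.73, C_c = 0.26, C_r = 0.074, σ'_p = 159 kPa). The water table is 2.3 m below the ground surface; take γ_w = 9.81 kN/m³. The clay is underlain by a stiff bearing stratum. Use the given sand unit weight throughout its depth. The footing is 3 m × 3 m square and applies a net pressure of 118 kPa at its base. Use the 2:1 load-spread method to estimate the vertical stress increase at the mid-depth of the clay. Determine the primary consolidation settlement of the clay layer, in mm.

S_c ≈ 15.9 mm

Mid-depth of clay below the ground surface: z = 3.2 + 5.4/2 = 5.9 m.
Total vertical stress at mid-clay: σ_v = 19.6×3.2 + 18.8×2.7 = 113.48 kPa.
Pore pressure: u = 9.81×(5.9 − 2.3) = 35.316 kPa.
Initial effective stress: σ'_0 = σ_v − u = 113.48 − 35.316 = 78.164 kPa.
Stress increase at mid-clay by the 2:1 spreading method:
Δσ = qBL/((B+z)(L+z)) = 118×3×3/((3+5.9)(3+5.9)) = 13.407 kPa
Final effective stress: σ'_f = 78.164 + 13.407 = 91.571 kPa.
σ'_f = 91.571 ≤ σ'_p = 159 kPa, so the clay remains overconsolidated and only the recompression index applies:
S_c = C_r·H/(1+e₀)·log₁₀(σ'_f/σ'_0) = 0.074×5.4/1.73×log₁₀(91.571/78.164)
    = 0.23098 × 0.068751 = 0.01588 m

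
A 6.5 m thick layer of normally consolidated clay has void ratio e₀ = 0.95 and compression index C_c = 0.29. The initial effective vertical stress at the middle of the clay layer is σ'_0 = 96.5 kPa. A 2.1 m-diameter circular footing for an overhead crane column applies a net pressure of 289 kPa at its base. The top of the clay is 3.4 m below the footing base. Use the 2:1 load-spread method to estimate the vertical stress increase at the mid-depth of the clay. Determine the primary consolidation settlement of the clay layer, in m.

S_c ≈ 0.0668 m

Mid-depth of clay below the footing base: z = 3.4 + 6.5/2 = 6.65 m.
Stress increase at mid-clay by the 2:1 spreading method:
Δσ ≈ qD²/(D+z)² = 289×2.1²/(2.1+6.65)² = 16.646 kPa
Final effective stress: σ'_f = σ'_0 + Δσ = 96.5 + 16.646 = 113.15 kPa.
Normally consolidated clay, so the full stress increment lies on the virgin compression line:
S_c = C_c·H/(1+e₀)·log₁₀(σ'_f/σ'_0) = 0.29×6.5/(1+0.95)×log₁₀(113.15/96.5)
    = 0.96667 × 0.069127 = 0.06682 m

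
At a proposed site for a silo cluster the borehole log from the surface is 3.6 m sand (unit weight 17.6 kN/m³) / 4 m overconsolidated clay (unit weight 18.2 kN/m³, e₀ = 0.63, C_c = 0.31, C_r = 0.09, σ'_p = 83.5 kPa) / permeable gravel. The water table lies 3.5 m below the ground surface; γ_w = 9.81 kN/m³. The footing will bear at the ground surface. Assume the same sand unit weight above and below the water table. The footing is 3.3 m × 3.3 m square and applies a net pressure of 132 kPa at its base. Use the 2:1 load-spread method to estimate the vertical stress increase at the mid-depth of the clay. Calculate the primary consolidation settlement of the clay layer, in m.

S_c ≈ 0.0557 m

Mid-depth of clay below the ground surface: z = 3.6 + 4/2 = 5.6 m.
Total vertical stress at mid-clay: σ_v = 17.6×3.6 + 18.2×2 = 99.76 kPa.
Pore pressure: u = 9.81×(5.6 − 3.5) = 20.601 kPa.
Initial effective stress: σ'_0 = σ_v − u = 99.76 − 20.601 = 79.159 kPa.
Stress increase at mid-clay by the 2:1 spreading method:
Δσ = qBL/((B+z)(L+z)) = 132×3.3×3.3/((3.3+5.6)(3.3+5.6)) = 18.148 kPa
Final effective stress: σ'_f = 79.159 + 18.148 = 97.307 kPa.
σ'_f = 97.307 > σ'_p = 83.5 kPa, so the stress path crosses the preconsolidation pressure — recompression up to σ'_p, then virgin compression beyond:
S_c = H/(1+e₀)·[C_r·log₁₀(σ'_p/σ'_0) + C_c·log₁₀(σ'_f/σ'_p)]
    = 4/1.63 × [0.09×log₁₀(83.5/79.159) + 0.31×log₁₀(97.307/83.5)]
    = 2.454 × [0.0020868 + 0.020602] = 0.05568 m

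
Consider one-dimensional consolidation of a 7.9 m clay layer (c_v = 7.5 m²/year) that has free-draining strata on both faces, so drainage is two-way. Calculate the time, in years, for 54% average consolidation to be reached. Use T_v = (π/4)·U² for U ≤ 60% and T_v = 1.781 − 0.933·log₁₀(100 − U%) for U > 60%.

t ≈ 0.476 years

Drainage path length: H_d = H/2 = 3.95 m (double drainage).
U ≤ 60%: T_v = (π/4)·U² = (π/4)×0.54² = 0.22902.
t = T_v·H_d²/c_v = 0.22902×3.95²/7.5 = 0.4764 years.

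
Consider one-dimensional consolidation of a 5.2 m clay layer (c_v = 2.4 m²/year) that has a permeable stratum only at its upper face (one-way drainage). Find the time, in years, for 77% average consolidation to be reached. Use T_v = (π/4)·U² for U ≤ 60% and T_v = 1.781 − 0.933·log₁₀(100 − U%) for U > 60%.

Drainage path length: H_d = H = 5.2 m (single drainage).
U > 60%: T_v = 1.781 − 0.933·log₁₀(100 − 77) = 0.51051.
t = T_v·H_d²/c_v = 0.51051×5.2²/2.4 = 5.752 years.

t ≈ 5.75 years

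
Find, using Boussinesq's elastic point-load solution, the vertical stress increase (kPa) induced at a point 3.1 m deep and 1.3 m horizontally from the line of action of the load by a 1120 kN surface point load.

Δσ_z ≈ 37.1 kPa

Boussinesq vertical stress below a point load on an elastic half-space:
Δσ_z = 3P/(2πz²) · [1 + (r/z)²]^(−5/2)
r/z = 1.3/3.1 = 0.41935; [1+(r/z)²]^(−5/2) = 0.66698.
Δσ_z = 3×1120/(2π×3.1²) × 0.66698 = 55.646 × 0.66698 = 37.11 kPa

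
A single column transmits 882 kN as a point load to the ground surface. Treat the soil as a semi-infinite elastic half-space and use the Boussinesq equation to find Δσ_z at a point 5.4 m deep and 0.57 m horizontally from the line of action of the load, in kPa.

Boussinesq vertical stress below a point load on an elastic half-space:
Δσ_z = 3P/(2πz²) · [1 + (r/z)²]^(−5/2)
r/z = 0.57/5.4 = 0.10556; [1+(r/z)²]^(−5/2) = 0.97268.
Δσ_z = 3×882/(2π×5.4²) × 0.97268 = 14.442 × 0.97268 = 14.05 kPa

Δσ_z ≈ 14 kPa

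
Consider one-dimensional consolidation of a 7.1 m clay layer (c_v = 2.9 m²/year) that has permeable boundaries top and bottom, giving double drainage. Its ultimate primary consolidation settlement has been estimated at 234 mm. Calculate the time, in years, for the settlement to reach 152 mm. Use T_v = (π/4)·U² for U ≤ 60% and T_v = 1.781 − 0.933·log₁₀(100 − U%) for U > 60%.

Drainage path length: H_d = H/2 = 3.55 m (double drainage).
U = S(t)/S_ult = 152/234 = 0.6496.
U > 60%: T_v = 1.781 − 0.933·log₁₀(100 − 64.957) = 0.33989.
t = T_v·H_d²/c_v = 0.33989×3.55²/2.9 = 1.477 years.

t ≈ 1.48 years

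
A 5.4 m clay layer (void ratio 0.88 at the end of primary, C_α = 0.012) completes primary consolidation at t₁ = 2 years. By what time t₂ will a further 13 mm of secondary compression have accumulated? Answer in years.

t₂ ≈ 4.77 years

S_s = C_α·H/(1+e_p)·log₁₀(t₂/t₁) ⇒ log₁₀(t₂/t₁) = S_s·(1+e_p)/(C_α·H).
log₁₀(t₂/t₁) = 0.013 × (1+0.88) / (0.012×5.4) = 0.3772
t₂ = t₁ × 10^0.3772 = 2 × 2.383 = 4.766 years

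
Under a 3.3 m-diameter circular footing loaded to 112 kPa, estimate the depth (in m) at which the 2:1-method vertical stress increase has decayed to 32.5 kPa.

2:1 spreading — at depth z the loaded area has grown by z in each plan dimension:
qD²/(D+z)² = Δσ_z ⇒ z = D(√(q/Δσ_z) − 1) = 3.3×(√(112/32.5) − 1) = 2.826 m

z ≈ 2.83 m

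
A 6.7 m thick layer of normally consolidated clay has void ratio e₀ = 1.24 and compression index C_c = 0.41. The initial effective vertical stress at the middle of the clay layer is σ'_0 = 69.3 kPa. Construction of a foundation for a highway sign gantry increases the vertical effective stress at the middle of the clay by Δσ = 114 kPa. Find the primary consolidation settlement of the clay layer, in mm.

Final effective stress: σ'_f = σ'_0 + Δσ = 69.3 + 114 = 183.3 kPa.
Normally consolidated clay, so the full stress increment lies on the virgin compression line:
S_c = C_c·H/(1+e₀)·log₁₀(σ'_f/σ'_0) = 0.41×6.7/(1+1.24)×log₁₀(183.3/69.3)
    = 1.2263 × 0.42243 = 0.518 m

S_c ≈ 518 mm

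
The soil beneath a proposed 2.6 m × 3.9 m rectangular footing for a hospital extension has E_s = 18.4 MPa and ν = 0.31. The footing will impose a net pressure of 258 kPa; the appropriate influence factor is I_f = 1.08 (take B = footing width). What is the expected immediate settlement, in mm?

S_e ≈ 35.6 mm

Immediate (elastic) settlement: S_e = q·B·(1−ν²)/E_s · I_f.
E_s = 18.4 MPa = 18400 kPa.
S_e = 258 × 2.6 × (1 − 0.31²) / 18400 × 1.08
    = 258 × 2.6 × 0.9039 / 18400 × 1.08
    = 0.03559 m = 35.59 mm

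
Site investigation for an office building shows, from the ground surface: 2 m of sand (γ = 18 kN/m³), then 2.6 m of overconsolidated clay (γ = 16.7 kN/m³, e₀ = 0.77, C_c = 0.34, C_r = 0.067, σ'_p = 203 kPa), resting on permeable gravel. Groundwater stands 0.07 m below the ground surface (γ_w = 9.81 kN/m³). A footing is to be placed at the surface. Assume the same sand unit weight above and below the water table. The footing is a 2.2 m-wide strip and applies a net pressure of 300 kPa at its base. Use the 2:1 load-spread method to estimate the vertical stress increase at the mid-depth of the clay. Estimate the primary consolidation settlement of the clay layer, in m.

S_c ≈ 0.0737 m

Mid-depth of clay below the ground surface: z = 2 + 2.6/2 = 3.3 m.
Total vertical stress at mid-clay: σ_v = 18×2 + 16.7×1.3 = 57.71 kPa.
Pore pressure: u = 9.81×(3.3 − 0.07) = 31.686 kPa.
Initial effective stress: σ'_0 = σ_v − u = 57.71 − 31.686 = 26.024 kPa.
Stress increase at mid-clay by the 2:1 spreading method:
Δσ = qB/(B+z) = 300×2.2/(2.2+3.3) = 120 kPa
Final effective stress: σ'_f = 26.024 + 120 = 146.02 kPa.
σ'_f = 146.02 ≤ σ'_p = 203 kPa, so the clay remains overconsolidated and only the recompression index applies:
S_c = C_r·H/(1+e₀)·log₁₀(σ'_f/σ'_0) = 0.067×2.6/1.77×log₁₀(146.02/26.024)
    = 0.098416 × 0.74904 = 0.07372 m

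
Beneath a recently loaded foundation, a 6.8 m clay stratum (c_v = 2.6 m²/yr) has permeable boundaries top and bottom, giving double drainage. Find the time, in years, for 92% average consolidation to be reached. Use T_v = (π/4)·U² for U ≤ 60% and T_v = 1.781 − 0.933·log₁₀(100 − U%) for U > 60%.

Drainage path length: H_d = H/2 = 3.4 m (double drainage).
U > 60%: T_v = 1.781 − 0.933·log₁₀(100 − 92) = 0.93842.
t = T_v·H_d²/c_v = 0.93842×3.4²/2.6 = 4.172 years.

t ≈ 4.17 years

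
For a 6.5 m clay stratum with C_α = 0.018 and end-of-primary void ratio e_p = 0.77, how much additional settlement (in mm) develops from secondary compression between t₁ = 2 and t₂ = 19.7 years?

S_s ≈ 65.7 mm

Secondary compression: S_s = C_α·H/(1+e_p)·log₁₀(t₂/t₁)
S_s = 0.018×6.5/(1+0.77)×log₁₀(19.7/2)
    = 0.0661 × 0.9934 = 0.06567 m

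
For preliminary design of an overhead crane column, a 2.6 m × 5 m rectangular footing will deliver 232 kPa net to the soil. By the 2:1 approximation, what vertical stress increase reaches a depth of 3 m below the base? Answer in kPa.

Δσ_z ≈ 67.3 kPa

By the 2:1 method the load spreads at 1 horizontal : 2 vertical, so at depth z the loaded area has grown by z in each plan dimension:
Δσ = qBL/((B+z)(L+z)) = 232×2.6×5/((2.6+3)(5+3)) = 67.321 kPa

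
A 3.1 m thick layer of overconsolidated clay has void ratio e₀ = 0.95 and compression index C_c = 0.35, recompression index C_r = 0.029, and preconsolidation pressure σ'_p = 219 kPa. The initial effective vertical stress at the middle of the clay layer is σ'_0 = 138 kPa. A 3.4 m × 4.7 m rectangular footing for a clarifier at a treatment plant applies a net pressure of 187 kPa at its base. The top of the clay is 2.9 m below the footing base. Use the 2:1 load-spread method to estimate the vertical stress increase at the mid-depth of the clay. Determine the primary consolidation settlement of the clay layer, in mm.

S_c ≈ 5.28 mm

Mid-depth of clay below the footing base: z = 2.9 + 3.1/2 = 4.45 m.
Stress increase at mid-clay by the 2:1 spreading method:
Δσ = qBL/((B+z)(L+z)) = 187×3.4×4.7/((3.4+4.45)(4.7+4.45)) = 41.603 kPa
Final effective stress: σ'_f = 138 + 41.603 = 179.6 kPa.
σ'_f = 179.6 ≤ σ'_p = 219 kPa, so the clay remains overconsolidated and only the recompression index applies:
S_c = C_r·H/(1+e₀)·log₁₀(σ'_f/σ'_0) = 0.029×3.1/1.95×log₁₀(179.6/138)
    = 0.046101 × 0.11443 = 0.005275 m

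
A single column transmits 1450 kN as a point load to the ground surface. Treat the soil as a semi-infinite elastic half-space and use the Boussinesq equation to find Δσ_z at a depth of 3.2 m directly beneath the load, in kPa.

Boussinesq vertical stress below a point load on an elastic half-space:
Δσ_z = 3P/(2πz²) · [1 + (r/z)²]^(−5/2)
r/z = 0/3.2 = 0; [1+(r/z)²]^(−5/2) = 1.
Δσ_z = 3×1450/(2π×3.2²) × 1 = 67.61 × 1 = 67.61 kPa

Δσ_z ≈ 67.6 kPa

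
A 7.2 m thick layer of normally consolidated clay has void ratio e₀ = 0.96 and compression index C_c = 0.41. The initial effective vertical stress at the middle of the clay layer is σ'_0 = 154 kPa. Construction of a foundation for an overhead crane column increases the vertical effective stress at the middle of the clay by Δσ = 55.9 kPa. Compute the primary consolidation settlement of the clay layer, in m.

S_c ≈ 0.203 m

Final effective stress: σ'_f = σ'_0 + Δσ = 154 + 55.9 = 209.9 kPa.
Normally consolidated clay, so the full stress increment lies on the virgin compression line:
S_c = C_c·H/(1+e₀)·log₁₀(σ'_f/σ'_0) = 0.41×7.2/(1+0.96)×log₁₀(209.9/154)
    = 1.5061 × 0.13449 = 0.2026 m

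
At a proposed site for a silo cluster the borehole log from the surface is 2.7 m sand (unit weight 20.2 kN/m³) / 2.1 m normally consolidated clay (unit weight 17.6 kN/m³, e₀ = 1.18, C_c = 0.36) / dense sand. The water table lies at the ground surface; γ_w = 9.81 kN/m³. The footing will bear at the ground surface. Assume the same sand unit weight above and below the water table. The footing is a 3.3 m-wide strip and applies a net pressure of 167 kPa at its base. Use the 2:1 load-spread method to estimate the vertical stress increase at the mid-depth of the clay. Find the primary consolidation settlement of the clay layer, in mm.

Mid-depth of clay below the ground surface: z = 2.7 + 2.1/2 = 3.75 m.
Total vertical stress at mid-clay: σ_v = 20.2×2.7 + 17.6×1.05 = 73.02 kPa.
Pore pressure: u = 9.81×(3.75 − 0) = 36.788 kPa.
Initial effective stress: σ'_0 = σ_v − u = 73.02 − 36.788 = 36.232 kPa.
Stress increase at mid-clay by the 2:1 spreading method:
Δσ = qB/(B+z) = 167×3.3/(3.3+3.75) = 78.17 kPa
Final effective stress: σ'_f = σ'_0 + Δσ = 36.232 + 78.17 = 114.4 kPa.
Normally consolidated clay, so the full stress increment lies on the virgin compression line:
S_c = C_c·H/(1+e₀)·log₁₀(σ'_f/σ'_0) = 0.36×2.1/(1+1.18)×log₁₀(114.4/36.232)
    = 0.34679 × 0.49933 = 0.1732 m

S_c ≈ 173 mm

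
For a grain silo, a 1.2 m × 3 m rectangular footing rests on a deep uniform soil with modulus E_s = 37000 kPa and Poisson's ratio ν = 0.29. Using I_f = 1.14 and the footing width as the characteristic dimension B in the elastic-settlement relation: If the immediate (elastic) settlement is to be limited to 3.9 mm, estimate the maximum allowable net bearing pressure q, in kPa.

q ≈ 115 kPa

S_e = q·B·(1−ν²)/E_s · I_f  ⇒  q = S_e·E_s / (B·(1−ν²)·I_f).
q = 0.0039 × 37000 / (1.2 × 0.9159 × 1.14) = 115.2 kPa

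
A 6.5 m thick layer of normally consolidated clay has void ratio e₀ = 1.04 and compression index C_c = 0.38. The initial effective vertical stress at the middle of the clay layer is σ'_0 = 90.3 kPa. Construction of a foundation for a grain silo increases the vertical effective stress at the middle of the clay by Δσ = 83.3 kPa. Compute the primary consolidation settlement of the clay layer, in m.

Final effective stress: σ'_f = σ'_0 + Δσ = 90.3 + 83.3 = 173.6 kPa.
Normally consolidated clay, so the full stress increment lies on the virgin compression line:
S_c = C_c·H/(1+e₀)·log₁₀(σ'_f/σ'_0) = 0.38×6.5/(1+1.04)×log₁₀(173.6/90.3)
    = 1.2108 × 0.28386 = 0.3437 m

S_c ≈ 0.344 m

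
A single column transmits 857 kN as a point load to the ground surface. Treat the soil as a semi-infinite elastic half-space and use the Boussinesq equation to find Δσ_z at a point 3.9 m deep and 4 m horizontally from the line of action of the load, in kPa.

Δσ_z ≈ 4.46 kPa

Boussinesq vertical stress below a point load on an elastic half-space:
Δσ_z = 3P/(2πz²) · [1 + (r/z)²]^(−5/2)
r/z = 4/3.9 = 1.0256; [1+(r/z)²]^(−5/2) = 0.1658.
Δσ_z = 3×857/(2π×3.9²) × 0.1658 = 26.903 × 0.1658 = 4.461 kPa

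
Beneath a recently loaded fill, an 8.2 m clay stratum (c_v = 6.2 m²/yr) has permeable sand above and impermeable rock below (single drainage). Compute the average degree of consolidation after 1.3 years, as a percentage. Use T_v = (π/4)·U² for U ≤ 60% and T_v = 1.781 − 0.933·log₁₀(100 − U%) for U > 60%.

U ≈ 39.1 %

Drainage path length: H_d = H = 8.2 m (single drainage).
T_v = c_v·t/H_d² = 6.2×1.3/8.2² = 0.11987.
T_v = 0.11987 corresponds to the U ≤ 60% branch:
U = √(4T_v/π) = 0.3907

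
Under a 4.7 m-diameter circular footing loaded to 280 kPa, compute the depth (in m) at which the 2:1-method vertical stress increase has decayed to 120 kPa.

2:1 spreading — at depth z the loaded area has grown by z in each plan dimension:
qD²/(D+z)² = Δσ_z ⇒ z = D(√(q/Δσ_z) − 1) = 4.7×(√(280/120) − 1) = 2.479 m

z ≈ 2.48 m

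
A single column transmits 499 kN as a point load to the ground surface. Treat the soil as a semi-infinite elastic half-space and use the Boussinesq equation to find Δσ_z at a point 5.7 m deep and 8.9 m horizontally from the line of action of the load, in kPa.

Boussinesq vertical stress below a point load on an elastic half-space:
Δσ_z = 3P/(2πz²) · [1 + (r/z)²]^(−5/2)
r/z = 8.9/5.7 = 1.5614; [1+(r/z)²]^(−5/2) = 0.045629.
Δσ_z = 3×499/(2π×5.7²) × 0.045629 = 7.3332 × 0.045629 = 0.3346 kPa

Δσ_z ≈ 0.335 kPa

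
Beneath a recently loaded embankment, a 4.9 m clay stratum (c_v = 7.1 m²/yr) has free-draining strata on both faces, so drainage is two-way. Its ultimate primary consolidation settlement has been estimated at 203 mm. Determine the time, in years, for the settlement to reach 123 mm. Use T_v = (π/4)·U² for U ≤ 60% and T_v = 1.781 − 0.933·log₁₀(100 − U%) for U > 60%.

t ≈ 0.247 years

Drainage path length: H_d = H/2 = 2.45 m (double drainage).
U = S(t)/S_ult = 123/203 = 0.6059.
U > 60%: T_v = 1.781 − 0.933·log₁₀(100 − 60.591) = 0.29231.
t = T_v·H_d²/c_v = 0.29231×2.45²/7.1 = 0.2471 years.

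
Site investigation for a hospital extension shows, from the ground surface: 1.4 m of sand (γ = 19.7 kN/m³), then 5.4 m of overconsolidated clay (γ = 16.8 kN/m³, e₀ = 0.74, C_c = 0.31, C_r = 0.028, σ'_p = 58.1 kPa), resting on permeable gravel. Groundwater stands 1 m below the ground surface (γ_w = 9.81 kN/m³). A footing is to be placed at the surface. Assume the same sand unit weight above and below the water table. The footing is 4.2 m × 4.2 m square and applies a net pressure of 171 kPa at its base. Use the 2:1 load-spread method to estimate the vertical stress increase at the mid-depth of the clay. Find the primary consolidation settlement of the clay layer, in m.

S_c ≈ 0.177 m

Mid-depth of clay below the ground surface: z = 1.4 + 5.4/2 = 4.1 m.
Total vertical stress at mid-clay: σ_v = 19.7×1.4 + 16.8×2.7 = 72.94 kPa.
Pore pressure: u = 9.81×(4.1 − 1) = 30.411 kPa.
Initial effective stress: σ'_0 = σ_v − u = 72.94 − 30.411 = 42.529 kPa.
Stress increase at mid-clay by the 2:1 spreading method:
Δσ = qBL/((B+z)(L+z)) = 171×4.2×4.2/((4.2+4.1)(4.2+4.1)) = 43.786 kPa
Final effective stress: σ'_f = 42.529 + 43.786 = 86.315 kPa.
σ'_f = 86.315 > σ'_p = 58.1 kPa, so the stress path crosses the preconsolidation pressure — recompression up to σ'_p, then virgin compression beyond:
S_c = H/(1+e₀)·[C_r·log₁₀(σ'_p/σ'_0) + C_c·log₁₀(σ'_f/σ'_p)]
    = 5.4/1.74 × [0.028×log₁₀(58.1/42.529) + 0.31×log₁₀(86.315/58.1)]
    = 3.1034 × [0.0037937 + 0.053292] = 0.1772 m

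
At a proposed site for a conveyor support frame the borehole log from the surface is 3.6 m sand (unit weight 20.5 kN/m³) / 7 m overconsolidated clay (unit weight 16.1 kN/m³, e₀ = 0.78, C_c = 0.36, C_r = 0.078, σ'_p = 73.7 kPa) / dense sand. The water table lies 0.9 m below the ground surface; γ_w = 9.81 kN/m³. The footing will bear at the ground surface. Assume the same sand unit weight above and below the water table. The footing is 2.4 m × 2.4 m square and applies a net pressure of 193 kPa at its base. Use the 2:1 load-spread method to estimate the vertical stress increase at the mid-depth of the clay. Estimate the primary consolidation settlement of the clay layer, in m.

S_c ≈ 0.0711 m

Mid-depth of clay below the ground surface: z = 3.6 + 7/2 = 7.1 m.
Total vertical stress at mid-clay: σ_v = 20.5×3.6 + 16.1×3.5 = 130.15 kPa.
Pore pressure: u = 9.81×(7.1 − 0.9) = 60.822 kPa.
Initial effective stress: σ'_0 = σ_v − u = 130.15 − 60.822 = 69.328 kPa.
Stress increase at mid-clay by the 2:1 spreading method:
Δσ = qBL/((B+z)(L+z)) = 193×2.4×2.4/((2.4+7.1)(2.4+7.1)) = 12.318 kPa
Final effective stress: σ'_f = 69.328 + 12.318 = 81.646 kPa.
σ'_f = 81.646 > σ'_p = 73.7 kPa, so the stress path crosses the preconsolidation pressure — recompression up to σ'_p, then virgin compression beyond:
S_c = H/(1+e₀)·[C_r·log₁₀(σ'_p/σ'_0) + C_c·log₁₀(σ'_f/σ'_p)]
    = 7/1.78 × [0.078×log₁₀(73.7/69.328) + 0.36×log₁₀(81.646/73.7)]
    = 3.9326 × [0.0020716 + 0.016008] = 0.0711 m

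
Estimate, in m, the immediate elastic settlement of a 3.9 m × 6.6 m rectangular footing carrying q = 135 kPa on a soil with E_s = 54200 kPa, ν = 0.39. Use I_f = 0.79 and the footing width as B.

S_e ≈ 0.00651 m

Immediate (elastic) settlement: S_e = q·B·(1−ν²)/E_s · I_f.
S_e = 135 × 3.9 × (1 − 0.39²) / 54200 × 0.79
    = 135 × 3.9 × 0.8479 / 54200 × 0.79
    = 0.006507 m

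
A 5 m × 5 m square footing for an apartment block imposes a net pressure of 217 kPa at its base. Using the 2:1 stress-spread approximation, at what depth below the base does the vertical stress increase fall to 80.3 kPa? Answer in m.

z ≈ 3.22 m

2:1 spreading — at depth z the loaded area has grown by z in each plan dimension:
qB²/(B+z)² = Δσ_z ⇒ z = B(√(q/Δσ_z) − 1) = 5×(√(217/80.3) − 1) = 3.219 m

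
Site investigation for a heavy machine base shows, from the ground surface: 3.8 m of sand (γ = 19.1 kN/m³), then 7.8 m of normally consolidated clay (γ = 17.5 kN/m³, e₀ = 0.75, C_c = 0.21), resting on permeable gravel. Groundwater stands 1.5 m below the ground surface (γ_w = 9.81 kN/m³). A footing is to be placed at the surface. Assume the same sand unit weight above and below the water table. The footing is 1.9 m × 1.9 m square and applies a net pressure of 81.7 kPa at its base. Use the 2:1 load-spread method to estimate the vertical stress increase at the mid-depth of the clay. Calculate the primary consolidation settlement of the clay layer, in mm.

S_c ≈ 15.9 mm

Mid-depth of clay below the ground surface: z = 3.8 + 7.8/2 = 7.7 m.
Total vertical stress at mid-clay: σ_v = 19.1×3.8 + 17.5×3.9 = 140.83 kPa.
Pore pressure: u = 9.81×(7.7 − 1.5) = 60.822 kPa.
Initial effective stress: σ'_0 = σ_v − u = 140.83 − 60.822 = 80.008 kPa.
Stress increase at mid-clay by the 2:1 spreading method:
Δσ = qBL/((B+z)(L+z)) = 81.7×1.9×1.9/((1.9+7.7)(1.9+7.7)) = 3.2003 kPa
Final effective stress: σ'_f = σ'_0 + Δσ = 80.008 + 3.2003 = 83.208 kPa.
Normally consolidated clay, so the full stress increment lies on the virgin compression line:
S_c = C_c·H/(1+e₀)·log₁₀(σ'_f/σ'_0) = 0.21×7.8/(1+0.75)×log₁₀(83.208/80.008)
    = 0.936 × 0.017032 = 0.01594 m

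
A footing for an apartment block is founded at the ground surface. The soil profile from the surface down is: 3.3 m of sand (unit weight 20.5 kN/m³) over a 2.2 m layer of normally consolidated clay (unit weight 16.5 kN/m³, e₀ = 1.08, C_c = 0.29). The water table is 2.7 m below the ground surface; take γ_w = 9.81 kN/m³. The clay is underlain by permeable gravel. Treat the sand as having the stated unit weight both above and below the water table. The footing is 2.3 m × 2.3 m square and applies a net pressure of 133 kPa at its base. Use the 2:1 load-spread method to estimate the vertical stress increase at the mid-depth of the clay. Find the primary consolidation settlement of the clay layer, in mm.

S_c ≈ 27.2 mm

Mid-depth of clay below the ground surface: z = 3.3 + 2.2/2 = 4.4 m.
Total vertical stress at mid-clay: σ_v = 20.5×3.3 + 16.5×1.1 = 85.8 kPa.
Pore pressure: u = 9.81×(4.4 − 2.7) = 16.677 kPa.
Initial effective stress: σ'_0 = σ_v − u = 85.8 − 16.677 = 69.123 kPa.
Stress increase at mid-clay by the 2:1 spreading method:
Δσ = qBL/((B+z)(L+z)) = 133×2.3×2.3/((2.3+4.4)(2.3+4.4)) = 15.673 kPa
Final effective stress: σ'_f = σ'_0 + Δσ = 69.123 + 15.673 = 84.796 kPa.
Normally consolidated clay, so the full stress increment lies on the virgin compression line:
S_c = C_c·H/(1+e₀)·log₁₀(σ'_f/σ'_0) = 0.29×2.2/(1+1.08)×log₁₀(84.796/69.123)
    = 0.30673 × 0.088753 = 0.02722 m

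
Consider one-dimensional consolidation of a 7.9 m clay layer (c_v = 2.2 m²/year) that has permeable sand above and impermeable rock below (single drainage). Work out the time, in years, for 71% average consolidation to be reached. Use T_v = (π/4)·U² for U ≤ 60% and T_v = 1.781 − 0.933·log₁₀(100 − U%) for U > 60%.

Drainage path length: H_d = H = 7.9 m (single drainage).
U > 60%: T_v = 1.781 − 0.933·log₁₀(100 − 71) = 0.41658.
t = T_v·H_d²/c_v = 0.41658×7.9²/2.2 = 11.82 years.

t ≈ 11.8 years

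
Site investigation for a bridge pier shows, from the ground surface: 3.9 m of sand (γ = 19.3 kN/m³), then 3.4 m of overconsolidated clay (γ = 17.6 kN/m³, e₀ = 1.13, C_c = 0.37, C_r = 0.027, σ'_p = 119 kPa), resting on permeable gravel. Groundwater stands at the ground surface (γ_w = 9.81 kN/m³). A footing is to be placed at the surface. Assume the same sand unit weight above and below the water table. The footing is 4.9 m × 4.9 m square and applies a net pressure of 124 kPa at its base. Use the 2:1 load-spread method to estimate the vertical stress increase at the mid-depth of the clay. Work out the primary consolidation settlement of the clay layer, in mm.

S_c ≈ 8.05 mm

Mid-depth of clay below the ground surface: z = 3.9 + 3.4/2 = 5.6 m.
Total vertical stress at mid-clay: σ_v = 19.3×3.9 + 17.6×1.7 = 105.19 kPa.
Pore pressure: u = 9.81×(5.6 − 0) = 54.936 kPa.
Initial effective stress: σ'_0 = σ_v − u = 105.19 − 54.936 = 50.254 kPa.
Stress increase at mid-clay by the 2:1 spreading method:
Δσ = qBL/((B+z)(L+z)) = 124×4.9×4.9/((4.9+5.6)(4.9+5.6)) = 27.004 kPa
Final effective stress: σ'_f = 50.254 + 27.004 = 77.258 kPa.
σ'_f = 77.258 ≤ σ'_p = 119 kPa, so the clay remains overconsolidated and only the recompression index applies:
S_c = C_r·H/(1+e₀)·log₁₀(σ'_f/σ'_0) = 0.027×3.4/2.13×log₁₀(77.258/50.254)
    = 0.043097 × 0.18677 = 0.008049 m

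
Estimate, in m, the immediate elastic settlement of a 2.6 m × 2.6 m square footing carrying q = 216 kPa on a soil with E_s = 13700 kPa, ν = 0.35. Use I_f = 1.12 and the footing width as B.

S_e ≈ 0.0403 m

Immediate (elastic) settlement: S_e = q·B·(1−ν²)/E_s · I_f.
S_e = 216 × 2.6 × (1 − 0.35²) / 13700 × 1.12
    = 216 × 2.6 × 0.8775 / 13700 × 1.12
    = 0.04029 m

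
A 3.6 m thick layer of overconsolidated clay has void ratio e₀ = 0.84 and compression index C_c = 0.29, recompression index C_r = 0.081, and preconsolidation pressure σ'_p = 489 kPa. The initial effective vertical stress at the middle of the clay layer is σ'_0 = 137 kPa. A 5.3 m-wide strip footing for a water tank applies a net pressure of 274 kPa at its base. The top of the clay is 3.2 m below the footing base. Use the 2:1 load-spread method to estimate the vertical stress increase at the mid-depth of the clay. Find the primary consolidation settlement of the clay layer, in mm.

S_c ≈ 48.7 mm

Mid-depth of clay below the footing base: z = 3.2 + 3.6/2 = 5 m.
Stress increase at mid-clay by the 2:1 spreading method:
Δσ = qB/(B+z) = 274×5.3/(5.3+5) = 140.99 kPa
Final effective stress: σ'_f = 137 + 140.99 = 277.99 kPa.
σ'_f = 277.99 ≤ σ'_p = 489 kPa, so the clay remains overconsolidated and only the recompression index applies:
S_c = C_r·H/(1+e₀)·log₁₀(σ'_f/σ'_0) = 0.081×3.6/1.84×log₁₀(277.99/137)
    = 0.15848 × 0.30731 = 0.0487 m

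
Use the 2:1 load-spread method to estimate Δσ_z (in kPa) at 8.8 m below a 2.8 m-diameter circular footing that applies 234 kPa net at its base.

Δσ_z ≈ 13.6 kPa

By the 2:1 method the load spreads at 1 horizontal : 2 vertical, so at depth z the loaded area has grown by z in each plan dimension:
Δσ ≈ qD²/(D+z)² = 234×2.8²/(2.8+8.8)² = 13.634 kPa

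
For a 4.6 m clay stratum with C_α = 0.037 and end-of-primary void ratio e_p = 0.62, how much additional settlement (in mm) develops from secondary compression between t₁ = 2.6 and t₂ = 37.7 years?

S_s ≈ 122 mm

Secondary compression: S_s = C_α·H/(1+e_p)·log₁₀(t₂/t₁)
S_s = 0.037×4.6/(1+0.62)×log₁₀(37.7/2.6)
    = 0.1051 × 1.161 = 0.122 m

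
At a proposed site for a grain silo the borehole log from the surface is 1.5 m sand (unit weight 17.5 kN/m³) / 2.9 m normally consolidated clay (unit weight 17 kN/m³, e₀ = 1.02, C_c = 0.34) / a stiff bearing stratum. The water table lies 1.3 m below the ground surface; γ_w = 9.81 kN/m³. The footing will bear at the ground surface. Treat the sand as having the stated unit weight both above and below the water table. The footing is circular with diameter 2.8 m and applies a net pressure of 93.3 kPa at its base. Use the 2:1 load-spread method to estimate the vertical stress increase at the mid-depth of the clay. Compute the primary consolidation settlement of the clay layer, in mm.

Mid-depth of clay below the ground surface: z = 1.5 + 2.9/2 = 2.95 m.
Total vertical stress at mid-clay: σ_v = 17.5×1.5 + 17×1.45 = 50.9 kPa.
Pore pressure: u = 9.81×(2.95 − 1.3) = 16.186 kPa.
Initial effective stress: σ'_0 = σ_v − u = 50.9 − 16.186 = 34.714 kPa.
Stress increase at mid-clay by the 2:1 spreading method:
Δσ ≈ qD²/(D+z)² = 93.3×2.8²/(2.8+2.95)² = 22.124 kPa
Final effective stress: σ'_f = σ'_0 + Δσ = 34.714 + 22.124 = 56.838 kPa.
Normally consolidated clay, so the full stress increment lies on the virgin compression line:
S_c = C_c·H/(1+e₀)·log₁₀(σ'_f/σ'_0) = 0.34×2.9/(1+1.02)×log₁₀(56.838/34.714)
    = 0.48812 × 0.21413 = 0.1045 m

S_c ≈ 105 mm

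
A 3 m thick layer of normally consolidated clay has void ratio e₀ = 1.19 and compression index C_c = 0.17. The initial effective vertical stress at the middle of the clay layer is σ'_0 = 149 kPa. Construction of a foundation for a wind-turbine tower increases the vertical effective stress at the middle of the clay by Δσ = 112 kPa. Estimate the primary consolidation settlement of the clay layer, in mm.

S_c ≈ 56.7 mm

Final effective stress: σ'_f = σ'_0 + Δσ = 149 + 112 = 261 kPa.
Normally consolidated clay, so the full stress increment lies on the virgin compression line:
S_c = C_c·H/(1+e₀)·log₁₀(σ'_f/σ'_0) = 0.17×3/(1+1.19)×log₁₀(261/149)
    = 0.23288 × 0.24345 = 0.05669 m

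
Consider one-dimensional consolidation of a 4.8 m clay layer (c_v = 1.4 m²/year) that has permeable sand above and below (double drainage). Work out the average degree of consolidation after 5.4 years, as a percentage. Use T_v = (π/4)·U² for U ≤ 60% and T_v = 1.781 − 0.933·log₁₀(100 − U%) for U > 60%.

U ≈ 96.8 %

Drainage path length: H_d = H/2 = 2.4 m (double drainage).
T_v = c_v·t/H_d² = 1.4×5.4/2.4² = 1.3125.
T_v = 1.3125 corresponds to the U > 60% branch:
U = 1 − 10^((1.781 − T_v)/0.933)/100 = 0.9682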